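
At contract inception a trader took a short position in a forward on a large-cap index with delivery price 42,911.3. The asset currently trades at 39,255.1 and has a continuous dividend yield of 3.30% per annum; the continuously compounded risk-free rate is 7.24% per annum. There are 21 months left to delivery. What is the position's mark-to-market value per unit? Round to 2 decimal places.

Current fair forward for the remaining 21 months: F = S·e^((r − q)·T), (r − q) = 0.0724 − 0.0330 = 0.0394
F = 39255.1 · e^(0.0394 × 21/12) = 39255.1 × 1.07138264 = 42057.2327
Value of long forward = (F − K)·e^(−rT) = (42057.2327 − 42911.3) · e^(−0.0724·21/12)
= -854.0673 × 0.88099793 = -752.43
Short position value = −(long value) = 752.43

752.43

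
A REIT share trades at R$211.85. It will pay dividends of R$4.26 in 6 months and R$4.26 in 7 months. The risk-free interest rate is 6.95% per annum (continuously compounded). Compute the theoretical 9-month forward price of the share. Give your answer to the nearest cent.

R$214.54

PV(dividends) I = 4.26·e^(−0.0695·6/12) + 4.26·e^(−0.0695·7/12)
I = 4.1145 + 4.0907 = 8.2052
F = (S − I)·e^(rT) = (211.85 − 8.2052) · e^(0.0695·9/12)
= 203.6448 · e^0.052125 = 203.6448 × 1.053507 = R$214.54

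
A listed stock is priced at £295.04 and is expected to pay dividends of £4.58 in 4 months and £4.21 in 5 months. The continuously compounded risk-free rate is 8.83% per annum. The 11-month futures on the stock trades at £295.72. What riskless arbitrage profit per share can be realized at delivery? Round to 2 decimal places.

PV(dividends) I = 4.58·e^(−0.0883·4/12) + 4.21·e^(−0.0883·5/12) = 8.5051
Fair futures F* = (S − I)·e^(rT) = (295.04 − 8.5051)·e^0.080942 = 286.5349 × 1.084308 = 310.6921
Market £295.72 < fair 310.6921: forward underpriced → reverse cash-and-carry (short the stock, invest proceeds at r, pay the dividends, go long the forward).
Profit at T = |F_mkt − F*| = |295.72 − 310.6921| = £14.97 per share

£14.97 per share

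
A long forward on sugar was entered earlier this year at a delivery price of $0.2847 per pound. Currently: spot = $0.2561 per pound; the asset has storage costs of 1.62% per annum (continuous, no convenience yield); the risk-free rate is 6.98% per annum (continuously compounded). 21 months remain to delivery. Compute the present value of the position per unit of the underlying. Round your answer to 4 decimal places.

Current fair forward for the remaining 21 months: F = S·e^((r + u)·T), (r + u) = 0.0698 + 0.0162 = 0.0860
F = 0.2561 · e^(0.0860 × 21/12) = 0.2561 × 1.162415 = 0.2977
Value of long forward = (F − K)·e^(−rT) = (0.2977 − 0.2847) · e^(−0.0698·21/12)
= 0.0130 × 0.885016 = 0.0115

$0.0115 per pound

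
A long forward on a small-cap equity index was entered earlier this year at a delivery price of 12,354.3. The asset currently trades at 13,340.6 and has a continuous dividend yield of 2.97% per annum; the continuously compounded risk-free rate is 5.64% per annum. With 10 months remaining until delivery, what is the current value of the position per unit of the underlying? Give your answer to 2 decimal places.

1227.39

Current fair forward for the remaining 10 months: F = S·e^((r − q)·T), (r − q) = 0.0564 − 0.0297 = 0.0267
F = 13340.6 · e^(0.0267 × 10/12) = 13340.6 × 1.02249938 = 13640.7552
Value of long forward = (F − K)·e^(−rT) = (13640.7552 − 12354.3) · e^(−0.0564·10/12)
= 1286.4552 × 0.95408740 = 1227.39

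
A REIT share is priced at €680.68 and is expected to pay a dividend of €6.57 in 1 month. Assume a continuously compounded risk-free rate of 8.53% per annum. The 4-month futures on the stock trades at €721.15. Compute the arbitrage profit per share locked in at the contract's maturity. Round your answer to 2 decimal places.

PV(dividends) I = 6.57·e^(−0.0853·1/12) = 6.5235
Fair futures F* = (S − I)·e^(rT) = (680.68 − 6.5235)·e^0.028433 = 674.1565 × 1.028841 = 693.5998
Market €721.15 > fair 693.5998: forward overpriced → cash-and-carry (borrow at r, buy the stock and collect the dividends, short the forward).
Profit at T = |F_mkt − F*| = |721.15 − 693.5998| = €27.55 per share

€27.55 per share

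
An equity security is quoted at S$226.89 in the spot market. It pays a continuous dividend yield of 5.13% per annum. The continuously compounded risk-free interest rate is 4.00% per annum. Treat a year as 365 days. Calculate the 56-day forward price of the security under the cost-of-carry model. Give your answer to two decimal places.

F = S·e^((r − q)T) = 226.89 · e^((0.0400 − 0.0513) × 56/365)
= 226.89 · e^-0.001734 = 226.89 × 0.998268
F = S$226.50

S$226.50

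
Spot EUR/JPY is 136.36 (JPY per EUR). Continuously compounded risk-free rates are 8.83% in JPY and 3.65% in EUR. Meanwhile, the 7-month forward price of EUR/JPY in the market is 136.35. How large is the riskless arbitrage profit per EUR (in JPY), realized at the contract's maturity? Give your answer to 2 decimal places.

4.19 per EUR (in JPY)

Fair forward: F* = S·e^(carry·T), with carry = (r_JPY − r_EUR) = 0.0883 − 0.0365 = 0.0518
F* = 136.36 · e^(0.0518 × 7/12) = 136.36 · e^0.030217 = 136.36 × 1.030678 = 140.5433
Market 136.35 < fair 140.5433: forward underpriced → reverse cash-and-carry (short spot, go long the forward).
At maturity, profit = |F_mkt − F*| = |136.35 − 140.5433| = 4.19 per EUR (in JPY)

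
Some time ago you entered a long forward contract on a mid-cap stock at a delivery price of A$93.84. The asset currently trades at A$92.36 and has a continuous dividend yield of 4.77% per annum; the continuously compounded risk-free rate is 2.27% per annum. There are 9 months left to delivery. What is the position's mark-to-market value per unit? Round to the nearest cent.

Current fair forward for the remaining 9 months: F = S·e^((r − q)·T), (r − q) = 0.0227 − 0.0477 = -0.0250
F = 92.36 · e^(-0.0250 × 9/12) = 92.36 × 0.981425 = 90.6444
Value of long forward = (F − K)·e^(−rT) = (90.6444 − 93.84) · e^(−0.0227·9/12)
= -3.1956 × 0.983119 = -3.14

-A$3.14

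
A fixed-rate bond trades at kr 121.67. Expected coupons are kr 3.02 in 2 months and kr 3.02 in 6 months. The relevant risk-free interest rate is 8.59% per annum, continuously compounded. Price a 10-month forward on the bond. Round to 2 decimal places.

PV(coupons) I = 3.02·e^(−0.0859·2/12) + 3.02·e^(−0.0859·6/12)
I = 2.9771 + 2.8930 = 5.8701
F = (S − I)·e^(rT) = (121.67 − 5.8701) · e^(0.0859·10/12)
= 115.7999 · e^0.071583 = 115.7999 × 1.074207 = kr 124.39

kr 124.39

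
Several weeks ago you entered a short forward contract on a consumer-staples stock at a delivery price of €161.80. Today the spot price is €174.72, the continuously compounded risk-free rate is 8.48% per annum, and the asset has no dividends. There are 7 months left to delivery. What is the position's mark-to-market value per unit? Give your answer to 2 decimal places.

Current fair forward for the remaining 7 months: F = S·e^(r·T), r = 0.0848
F = 174.72 · e^(0.0848 × 7/12) = 174.72 × 1.050711 = 183.5802
Value of long forward = (F − K)·e^(−rT) = (183.5802 − 161.80) · e^(−0.0848·7/12)
= 21.7802 × 0.951737 = 20.73
Short position value = −(long value) = -€20.73

-€20.73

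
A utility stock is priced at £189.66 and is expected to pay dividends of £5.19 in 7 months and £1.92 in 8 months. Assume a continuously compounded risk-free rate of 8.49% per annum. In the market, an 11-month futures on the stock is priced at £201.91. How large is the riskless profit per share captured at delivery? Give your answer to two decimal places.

£4.20 per share

PV(dividends) I = 5.19·e^(−0.0849·7/12) + 1.92·e^(−0.0849·8/12) = 6.7536
Fair futures F* = (S − I)·e^(rT) = (189.66 − 6.7536)·e^0.077825 = 182.9064 × 1.080933 = 197.7096
Market £201.91 > fair 197.7096: forward overpriced → cash-and-carry (borrow at r, buy the stock and collect the dividends, short the forward).
Profit at T = |F_mkt − F*| = |201.91 − 197.7096| = £4.20 per share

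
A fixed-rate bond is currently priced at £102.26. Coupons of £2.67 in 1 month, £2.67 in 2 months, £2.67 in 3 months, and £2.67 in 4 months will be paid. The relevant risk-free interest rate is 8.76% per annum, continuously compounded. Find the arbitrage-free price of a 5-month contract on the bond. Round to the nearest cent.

£95.18

PV(coupons) I = 2.67·e^(−0.0876·1/12) + 2.67·e^(−0.0876·2/12) + 2.67·e^(−0.0876·3/12) + 2.67·e^(−0.0876·4/12)
I = 2.6506 + 2.6313 + 2.6122 + 2.5932 = 10.4873
F = (S − I)·e^(rT) = (102.26 − 10.4873) · e^(0.0876·5/12)
= 91.7727 · e^0.036500 = 91.7727 × 1.037174 = £95.18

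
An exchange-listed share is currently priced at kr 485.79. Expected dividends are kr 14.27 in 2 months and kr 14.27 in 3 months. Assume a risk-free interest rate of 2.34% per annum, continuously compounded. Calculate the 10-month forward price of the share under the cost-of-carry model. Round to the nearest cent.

kr 466.40

PV(dividends) I = 14.27·e^(−0.0234·2/12) + 14.27·e^(−0.0234·3/12)
I = 14.2145 + 14.1868 = 28.4013
F = (S − I)·e^(rT) = (485.79 − 28.4013) · e^(0.0234·10/12)
= 457.3887 · e^0.019500 = 457.3887 × 1.019691 = kr 466.40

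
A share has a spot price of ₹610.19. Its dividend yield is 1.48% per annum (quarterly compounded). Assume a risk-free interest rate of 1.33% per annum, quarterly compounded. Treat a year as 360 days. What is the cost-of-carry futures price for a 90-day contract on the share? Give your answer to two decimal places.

F = S · (1+r/4)^(4T) / (1+q/4)^(4T)
= 610.19 × 1.003325 / 1.003700 = 610.19 × 0.999626
F = ₹609.96

₹609.96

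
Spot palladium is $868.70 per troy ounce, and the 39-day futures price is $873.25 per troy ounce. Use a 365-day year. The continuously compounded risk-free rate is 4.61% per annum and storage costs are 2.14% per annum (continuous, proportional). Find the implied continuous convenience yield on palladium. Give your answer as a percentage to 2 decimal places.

F = S·e^((r+u−y)T) ⇒ (r+u−y) = ln(F/S)/T
ln(873.25/868.70) = 0.005224; /T ⇒ 0.048891
y = r + u − ln(F/S)/T = 0.0461 + 0.0214 − 0.048891 = 0.018609
y = 1.86%

1.86%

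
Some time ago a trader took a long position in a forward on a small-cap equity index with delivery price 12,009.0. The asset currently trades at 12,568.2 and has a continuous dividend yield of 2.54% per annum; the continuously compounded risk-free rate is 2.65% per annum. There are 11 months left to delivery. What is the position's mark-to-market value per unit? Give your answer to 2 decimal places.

558.15

Current fair forward for the remaining 11 months: F = S·e^((r − q)·T), (r − q) = 0.0265 − 0.0254 = 0.0011
F = 12568.2 · e^(0.0011 × 11/12) = 12568.2 × 1.00100884 = 12580.8793
Value of long forward = (F − K)·e^(−rT) = (12580.8793 − 12009.0) · e^(−0.0265·11/12)
= 571.8793 × 0.97600100 = 558.15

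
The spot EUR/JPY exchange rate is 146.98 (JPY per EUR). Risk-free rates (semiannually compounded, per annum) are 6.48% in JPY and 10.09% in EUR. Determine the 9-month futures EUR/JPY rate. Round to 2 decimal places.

By covered interest parity, F = S · (1+r_JPY/2)^(2T) / (1+r_EUR/2)^(2T)
= 146.98 × 1.048992 / 1.076622 = 146.98 × 0.974336
F = 143.21 JPY per EUR

143.21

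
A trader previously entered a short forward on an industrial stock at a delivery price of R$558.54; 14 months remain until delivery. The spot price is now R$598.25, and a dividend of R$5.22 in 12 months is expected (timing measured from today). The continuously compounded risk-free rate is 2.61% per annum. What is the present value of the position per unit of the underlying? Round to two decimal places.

-R$51.38

PV(remaining dividends) I = 5.22·e^(−0.0261·12/12) = 5.0855
Current forward F = (S − I)·e^(rT) = (598.25 − 5.0855)·e^(0.0261·14/12) = 593.1645 × 1.030918 = 611.5040
Value (long) = (F − K)·e^(−rT) = (611.5040 − 558.54) × 0.970009 = 51.3756
Short position value = −(long value) = -R$51.38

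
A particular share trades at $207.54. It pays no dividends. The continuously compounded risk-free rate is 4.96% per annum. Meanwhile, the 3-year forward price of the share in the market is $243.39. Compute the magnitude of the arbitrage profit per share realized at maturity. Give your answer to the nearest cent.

Fair forward: F* = S·e^(carry·T), with carry = r = 0.0496
F* = 207.54 · e^(0.0496 × 3) = 207.54 · e^0.148800 = 207.54 × 1.160441 = $240.8379
Market $243.39 > fair $240.8379: forward overpriced → cash-and-carry (buy spot, short the forward).
At maturity, profit = |F_mkt − F*| = |243.39 − 240.8379| = $2.55 per share

$2.55 per share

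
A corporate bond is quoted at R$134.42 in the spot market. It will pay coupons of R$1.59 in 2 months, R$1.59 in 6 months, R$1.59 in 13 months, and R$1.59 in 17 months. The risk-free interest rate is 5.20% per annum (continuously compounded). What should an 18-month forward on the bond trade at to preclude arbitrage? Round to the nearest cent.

PV(coupons) I = 1.59·e^(−0.0520·2/12) + 1.59·e^(−0.0520·6/12) + 1.59·e^(−0.0520·13/12) + 1.59·e^(−0.0520·17/12)
I = 1.5763 + 1.5492 + 1.5029 + 1.4771 = 6.1055
F = (S − I)·e^(rT) = (134.42 − 6.1055) · e^(0.0520·18/12)
= 128.3145 · e^0.078000 = 128.3145 × 1.081123 = R$138.72

R$138.72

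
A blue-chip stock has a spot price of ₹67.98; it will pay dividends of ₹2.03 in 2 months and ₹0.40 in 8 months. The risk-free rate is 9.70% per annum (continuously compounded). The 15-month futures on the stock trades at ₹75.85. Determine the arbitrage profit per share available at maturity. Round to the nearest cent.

PV(dividends) I = 2.03·e^(−0.0970·2/12) + 0.40·e^(−0.0970·8/12) = 2.3724
Fair futures F* = (S − I)·e^(rT) = (67.98 − 2.3724)·e^0.121250 = 65.6076 × 1.128907 = 74.0649
Market ₹75.85 > fair 74.0649: forward overpriced → cash-and-carry (borrow at r, buy the stock and collect the dividends, short the forward).
Profit at T = |F_mkt − F*| = |75.85 − 74.0649| = ₹1.79 per share

₹1.79 per share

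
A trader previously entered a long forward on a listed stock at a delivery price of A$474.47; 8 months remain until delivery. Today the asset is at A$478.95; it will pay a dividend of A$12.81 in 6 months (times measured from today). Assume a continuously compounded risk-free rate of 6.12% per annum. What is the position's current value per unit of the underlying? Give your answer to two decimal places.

PV(remaining dividends) I = 12.81·e^(−0.0612·6/12) = 12.4240
Current forward F = (S − I)·e^(rT) = (478.95 − 12.4240)·e^(0.0612·8/12) = 466.5260 × 1.041644 = 485.9540
Value (long) = (F − K)·e^(−rT) = (485.9540 − 474.47) × 0.960021 = 11.0249
Value = A$11.02

A$11.02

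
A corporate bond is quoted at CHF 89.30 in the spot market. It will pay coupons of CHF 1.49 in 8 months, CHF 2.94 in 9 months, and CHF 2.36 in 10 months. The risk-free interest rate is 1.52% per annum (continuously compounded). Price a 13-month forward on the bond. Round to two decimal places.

PV(coupons) I = 1.49·e^(−0.0152·8/12) + 2.94·e^(−0.0152·9/12) + 2.36·e^(−0.0152·10/12)
I = 1.4750 + 2.9067 + 2.3303 = 6.7120
F = (S − I)·e^(rT) = (89.30 − 6.7120) · e^(0.0152·13/12)
= 82.5880 · e^0.016467 = 82.5880 × 1.016603 = CHF 83.96

CHF 83.96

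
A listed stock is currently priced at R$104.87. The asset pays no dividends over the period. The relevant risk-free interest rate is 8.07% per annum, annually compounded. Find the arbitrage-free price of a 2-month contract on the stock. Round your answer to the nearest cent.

R$106.24

F = S · (1+r)^T
= 104.87 × 1.013019
F = R$106.24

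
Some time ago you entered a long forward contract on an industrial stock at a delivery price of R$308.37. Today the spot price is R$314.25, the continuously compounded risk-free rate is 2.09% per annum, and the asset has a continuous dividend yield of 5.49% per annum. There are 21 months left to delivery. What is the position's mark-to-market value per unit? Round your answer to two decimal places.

Current fair forward for the remaining 21 months: F = S·e^((r − q)·T), (r − q) = 0.0209 − 0.0549 = -0.0340
F = 314.25 · e^(-0.0340 × 21/12) = 314.25 × 0.942236 = 296.0977
Value of long forward = (F − K)·e^(−rT) = (296.0977 − 308.37) · e^(−0.0209·21/12)
= -12.2723 × 0.964086 = -11.83

-R$11.83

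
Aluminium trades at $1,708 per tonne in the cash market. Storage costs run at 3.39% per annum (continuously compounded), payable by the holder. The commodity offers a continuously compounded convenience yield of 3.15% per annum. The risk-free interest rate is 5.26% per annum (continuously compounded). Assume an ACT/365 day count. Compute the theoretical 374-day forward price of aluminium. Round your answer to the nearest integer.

$1,807 per tonne

Net carry = r + u − y = 0.0526 + 0.0339 − 0.0315 = 0.0550
F = S·e^((r+u−y)T) = 1708 · e^(0.0550 × 374/365) = 1708 · e^0.056356
= 1708 × 1.057974 = $1,807 per tonne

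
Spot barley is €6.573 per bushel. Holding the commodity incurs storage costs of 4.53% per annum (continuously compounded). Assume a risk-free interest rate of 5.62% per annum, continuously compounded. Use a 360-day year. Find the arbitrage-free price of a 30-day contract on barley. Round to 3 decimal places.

Net carry = r + u − y = 0.0562 + 0.0453 − 0.0000 = 0.1015
F = S·e^((r+u−y)T) = 6.573 · e^(0.1015 × 30/360) = 6.573 · e^0.008458
= 6.573 × 1.008494 = €6.629 per bushel

€6.629 per bushel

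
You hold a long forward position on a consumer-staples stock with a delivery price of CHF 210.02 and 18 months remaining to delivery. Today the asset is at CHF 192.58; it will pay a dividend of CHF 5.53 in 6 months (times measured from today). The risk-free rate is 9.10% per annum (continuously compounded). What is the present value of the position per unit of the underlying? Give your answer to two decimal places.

PV(remaining dividends) I = 5.53·e^(−0.0910·6/12) = 5.2840
Current forward F = (S − I)·e^(rT) = (192.58 − 5.2840)·e^(0.0910·18/12) = 187.2960 × 1.146255 = 214.6890
Value (long) = (F − K)·e^(−rT) = (214.6890 − 210.02) × 0.872406 = 4.0733
Value = CHF 4.07

CHF 4.07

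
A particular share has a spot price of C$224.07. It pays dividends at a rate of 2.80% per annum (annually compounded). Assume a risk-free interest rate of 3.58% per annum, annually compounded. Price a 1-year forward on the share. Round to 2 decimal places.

F = S · (1+r)^T / (1+q)^T
= 224.07 × 1.035800 / 1.028000 = 224.07 × 1.007588
F = C$225.77

C$225.77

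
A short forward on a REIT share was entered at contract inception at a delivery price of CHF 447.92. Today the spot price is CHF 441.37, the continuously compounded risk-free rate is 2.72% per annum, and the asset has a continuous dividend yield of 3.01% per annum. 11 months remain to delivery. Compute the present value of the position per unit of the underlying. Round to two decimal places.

Current fair forward for the remaining 11 months: F = S·e^((r − q)·T), (r − q) = 0.0272 − 0.0301 = -0.0029
F = 441.37 · e^(-0.0029 × 11/12) = 441.37 × 0.997345 = 440.1982
Value of long forward = (F − K)·e^(−rT) = (440.1982 − 447.92) · e^(−0.0272·11/12)
= -7.7218 × 0.975375 = -7.53
Short position value = −(long value) = CHF 7.53

CHF 7.53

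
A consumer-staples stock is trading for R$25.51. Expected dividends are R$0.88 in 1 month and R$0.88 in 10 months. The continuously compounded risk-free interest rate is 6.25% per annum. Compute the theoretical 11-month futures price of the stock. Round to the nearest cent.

PV(dividends) I = 0.88·e^(−0.0625·1/12) + 0.88·e^(−0.0625·10/12)
I = 0.8754 + 0.8353 = 1.7107
F = (S − I)·e^(rT) = (25.51 − 1.7107) · e^(0.0625·11/12)
= 23.7993 · e^0.057292 = 23.7993 × 1.058965 = R$25.20

R$25.20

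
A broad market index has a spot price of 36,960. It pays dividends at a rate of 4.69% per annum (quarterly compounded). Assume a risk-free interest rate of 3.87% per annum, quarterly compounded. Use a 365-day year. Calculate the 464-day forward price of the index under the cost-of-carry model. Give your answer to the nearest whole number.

36,581

F = S · (1+r/4)^(4T) / (1+q/4)^(4T)
= 36960 × 1.050179 / 1.061066 = 36960 × 0.989740
F = 36,581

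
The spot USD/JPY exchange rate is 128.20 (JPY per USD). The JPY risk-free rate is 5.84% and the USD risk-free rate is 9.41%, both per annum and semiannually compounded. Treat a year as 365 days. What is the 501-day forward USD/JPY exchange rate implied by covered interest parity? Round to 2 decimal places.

By covered interest parity, F = S · (1+r_JPY/2)^(2T) / (1+r_USD/2)^(2T)
= 128.20 × 1.082217 / 1.134527 = 128.20 × 0.953893
F = 122.29 JPY per USD

122.29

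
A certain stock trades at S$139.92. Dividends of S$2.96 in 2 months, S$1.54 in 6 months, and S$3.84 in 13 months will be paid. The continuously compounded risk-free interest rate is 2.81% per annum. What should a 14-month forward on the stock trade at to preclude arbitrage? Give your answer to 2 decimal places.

PV(dividends) I = 2.96·e^(−0.0281·2/12) + 1.54·e^(−0.0281·6/12) + 3.84·e^(−0.0281·13/12)
I = 2.9462 + 1.5185 + 3.7249 = 8.1896
F = (S − I)·e^(rT) = (139.92 − 8.1896) · e^(0.0281·14/12)
= 131.7304 · e^0.032783 = 131.7304 × 1.033326 = S$136.12

S$136.12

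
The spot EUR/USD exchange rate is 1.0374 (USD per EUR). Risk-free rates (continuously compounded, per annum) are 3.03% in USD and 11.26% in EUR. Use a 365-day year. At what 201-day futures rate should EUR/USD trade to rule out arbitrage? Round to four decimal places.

0.9914

F = S·e^((r_USD − r_EUR)T) = 1.0374 · e^((0.0303 − 0.1126) × 201/365)
= 1.0374 · e^-0.045321 = 1.0374 × 0.955691
F = 0.9914 USD per EUR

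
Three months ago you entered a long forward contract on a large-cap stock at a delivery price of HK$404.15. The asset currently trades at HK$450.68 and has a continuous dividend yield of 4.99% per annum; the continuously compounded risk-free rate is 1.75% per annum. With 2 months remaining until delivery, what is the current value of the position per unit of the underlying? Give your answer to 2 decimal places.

HK$43.97

Current fair forward for the remaining 2 months: F = S·e^((r − q)·T), (r − q) = 0.0175 − 0.0499 = -0.0324
F = 450.68 · e^(-0.0324 × 2/12) = 450.68 × 0.994615 = 448.2531
Value of long forward = (F − K)·e^(−rT) = (448.2531 − 404.15) · e^(−0.0175·2/12)
= 44.1031 × 0.997088 = 43.97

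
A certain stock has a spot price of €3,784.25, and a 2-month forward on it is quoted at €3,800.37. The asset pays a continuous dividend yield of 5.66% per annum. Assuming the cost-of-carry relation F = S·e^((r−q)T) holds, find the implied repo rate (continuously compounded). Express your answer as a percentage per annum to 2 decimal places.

8.21%

From F = S·e^((r−q)T): (r − q) = ln(F/S)/T
ln(3800.37/3784.25) = ln(1.004260) = 0.004251
(r − q) = 0.004251 / (2/12) = 0.025506
r = ln(F/S)/T + q = 0.025506 + 0.0566 = 0.082106
r = 8.21%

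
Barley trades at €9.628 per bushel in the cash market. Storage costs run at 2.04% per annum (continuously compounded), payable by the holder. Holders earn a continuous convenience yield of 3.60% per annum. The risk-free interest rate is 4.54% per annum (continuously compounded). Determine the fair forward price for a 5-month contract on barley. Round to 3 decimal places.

Net carry = r + u − y = 0.0454 + 0.0204 − 0.0360 = 0.0298
F = S·e^((r+u−y)T) = 9.628 · e^(0.0298 × 5/12) = 9.628 · e^0.012417
= 9.628 × 1.012494 = €9.748 per bushel

€9.748 per bushel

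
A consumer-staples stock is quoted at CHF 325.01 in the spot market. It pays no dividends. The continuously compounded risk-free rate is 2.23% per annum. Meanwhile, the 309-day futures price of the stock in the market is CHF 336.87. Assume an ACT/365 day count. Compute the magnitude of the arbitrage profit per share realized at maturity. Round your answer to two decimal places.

Fair futures: F* = S·e^(carry·T), with carry = r = 0.0223
F* = 325.01 · e^(0.0223 × 309/365) = 325.01 · e^0.018879 = 325.01 × 1.019058 = CHF 331.2040
Market CHF 336.87 > fair CHF 331.2040: forward overpriced → cash-and-carry (buy spot, short the forward).
At maturity, profit = |F_mkt − F*| = |336.87 − 331.2040| = CHF 5.67 per share

CHF 5.67 per share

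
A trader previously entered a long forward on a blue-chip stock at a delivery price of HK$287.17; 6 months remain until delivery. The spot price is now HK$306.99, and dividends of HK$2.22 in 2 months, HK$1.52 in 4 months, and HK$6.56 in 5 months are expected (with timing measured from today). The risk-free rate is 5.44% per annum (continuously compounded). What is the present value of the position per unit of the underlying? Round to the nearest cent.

HK$17.42

PV(remaining dividends) I = 2.22·e^(−0.0544·2/12) + 1.52·e^(−0.0544·4/12) + 6.56·e^(−0.0544·5/12) = 10.1056
Current forward F = (S − I)·e^(rT) = (306.99 − 10.1056)·e^(0.0544·6/12) = 296.8844 × 1.027573 = 305.0704
Value (long) = (F − K)·e^(−rT) = (305.0704 − 287.17) × 0.973167 = 17.4201
Value = HK$17.42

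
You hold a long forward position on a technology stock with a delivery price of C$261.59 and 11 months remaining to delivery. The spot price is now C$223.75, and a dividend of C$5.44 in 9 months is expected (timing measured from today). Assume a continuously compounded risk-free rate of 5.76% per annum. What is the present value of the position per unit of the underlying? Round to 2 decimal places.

-C$29.60

PV(remaining dividends) I = 5.44·e^(−0.0576·9/12) = 5.2100
Current forward F = (S − I)·e^(rT) = (223.75 − 5.2100)·e^(0.0576·11/12) = 218.5400 × 1.054219 = 230.3890
Value (long) = (F − K)·e^(−rT) = (230.3890 − 261.59) × 0.948570 = -29.5963
Value = -C$29.60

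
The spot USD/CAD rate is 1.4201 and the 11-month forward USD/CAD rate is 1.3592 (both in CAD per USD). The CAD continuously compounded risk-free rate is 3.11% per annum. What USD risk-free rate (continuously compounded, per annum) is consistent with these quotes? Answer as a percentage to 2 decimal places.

F = S·e^((r_CAD − r_USD)T) ⇒ r_USD = r_CAD − ln(F/S)/T
ln(1.3592/1.4201) = -0.043831; /(11/12) = -0.047816
r_USD = 0.0311 + 0.047816 = 0.078916
r_USD = 7.89%

7.89%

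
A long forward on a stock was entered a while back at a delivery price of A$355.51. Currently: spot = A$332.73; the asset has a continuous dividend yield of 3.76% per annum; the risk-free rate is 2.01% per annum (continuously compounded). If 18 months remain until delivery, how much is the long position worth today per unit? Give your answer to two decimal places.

Current fair forward for the remaining 18 months: F = S·e^((r − q)·T), (r − q) = 0.0201 − 0.0376 = -0.0175
F = 332.73 · e^(-0.0175 × 18/12) = 332.73 × 0.974092 = 324.1096
Value of long forward = (F − K)·e^(−rT) = (324.1096 − 355.51) · e^(−0.0201·18/12)
= -31.4004 × 0.970300 = -30.47

-A$30.47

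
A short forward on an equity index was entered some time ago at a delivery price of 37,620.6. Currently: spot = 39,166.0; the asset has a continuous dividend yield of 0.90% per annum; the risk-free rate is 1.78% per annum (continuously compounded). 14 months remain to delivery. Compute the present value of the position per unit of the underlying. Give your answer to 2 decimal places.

Current fair forward for the remaining 14 months: F = S·e^((r − q)·T), (r − q) = 0.0178 − 0.0090 = 0.0088
F = 39166.0 · e^(0.0088 × 14/12) = 39166.0 × 1.01031955 = 39570.1755
Value of long forward = (F − K)·e^(−rT) = (39570.1755 − 37620.6) · e^(−0.0178·14/12)
= 1949.5755 × 0.97944748 = 1909.51
Short position value = −(long value) = -1909.51

-1909.51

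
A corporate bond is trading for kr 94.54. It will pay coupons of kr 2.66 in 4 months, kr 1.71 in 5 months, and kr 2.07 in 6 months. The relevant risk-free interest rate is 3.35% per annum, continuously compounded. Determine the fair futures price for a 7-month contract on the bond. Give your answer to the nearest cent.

kr 89.93

PV(coupons) I = 2.66·e^(−0.0335·4/12) + 1.71·e^(−0.0335·5/12) + 2.07·e^(−0.0335·6/12)
I = 2.6305 + 1.6863 + 2.0356 = 6.3524
F = (S − I)·e^(rT) = (94.54 − 6.3524) · e^(0.0335·7/12)
= 88.1876 · e^0.019542 = 88.1876 × 1.019734 = kr 89.93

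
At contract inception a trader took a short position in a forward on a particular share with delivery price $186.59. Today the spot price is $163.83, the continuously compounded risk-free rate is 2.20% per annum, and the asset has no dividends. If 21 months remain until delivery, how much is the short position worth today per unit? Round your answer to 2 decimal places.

Current fair forward for the remaining 21 months: F = S·e^(r·T), r = 0.0220
F = 163.83 · e^(0.0220 × 21/12) = 163.83 × 1.039251 = 170.2605
Value of long forward = (F − K)·e^(−rT) = (170.2605 − 186.59) · e^(−0.0220·21/12)
= -16.3295 × 0.962232 = -15.71
Short position value = −(long value) = $15.71

$15.71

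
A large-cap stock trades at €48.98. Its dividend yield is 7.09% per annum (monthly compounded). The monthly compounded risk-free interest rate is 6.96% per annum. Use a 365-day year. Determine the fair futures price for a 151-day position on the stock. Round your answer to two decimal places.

F = S · (1+r/12)^(12T) / (1+q/12)^(12T)
= 48.98 × 1.029126 / 1.029677 = 48.98 × 0.999465
F = €48.95

€48.95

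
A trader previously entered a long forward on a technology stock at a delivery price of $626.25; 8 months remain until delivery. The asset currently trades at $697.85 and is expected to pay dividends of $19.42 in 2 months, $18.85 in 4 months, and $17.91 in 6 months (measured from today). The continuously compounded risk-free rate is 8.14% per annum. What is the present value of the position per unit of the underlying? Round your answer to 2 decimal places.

$49.98

PV(remaining dividends) I = 19.42·e^(−0.0814·2/12) + 18.85·e^(−0.0814·4/12) + 17.91·e^(−0.0814·6/12) = 54.6994
Current forward F = (S − I)·e^(rT) = (697.85 − 54.6994)·e^(0.0814·8/12) = 643.1506 × 1.055766 = 679.0165
Value (long) = (F − K)·e^(−rT) = (679.0165 − 626.25) × 0.947179 = 49.9793
Value = $49.98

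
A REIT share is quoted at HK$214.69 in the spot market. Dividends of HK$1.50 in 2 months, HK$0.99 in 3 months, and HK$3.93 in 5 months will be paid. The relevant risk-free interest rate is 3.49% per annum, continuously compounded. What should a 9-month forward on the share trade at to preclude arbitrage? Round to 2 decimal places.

HK$213.87

PV(dividends) I = 1.50·e^(−0.0349·2/12) + 0.99·e^(−0.0349·3/12) + 3.93·e^(−0.0349·5/12)
I = 1.4913 + 0.9814 + 3.8733 = 6.3460
F = (S − I)·e^(rT) = (214.69 − 6.3460) · e^(0.0349·9/12)
= 208.3440 · e^0.026175 = 208.3440 × 1.026521 = HK$213.87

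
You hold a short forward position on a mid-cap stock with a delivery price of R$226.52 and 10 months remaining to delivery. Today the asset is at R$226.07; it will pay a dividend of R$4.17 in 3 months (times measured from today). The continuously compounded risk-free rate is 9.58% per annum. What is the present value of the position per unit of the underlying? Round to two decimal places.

PV(remaining dividends) I = 4.17·e^(−0.0958·3/12) = 4.0713
Current forward F = (S − I)·e^(rT) = (226.07 − 4.0713)·e^(0.0958·10/12) = 221.9987 × 1.083107 = 240.4483
Value (long) = (F − K)·e^(−rT) = (240.4483 − 226.52) × 0.923270 = 12.8596
Short position value = −(long value) = -R$12.86

-R$12.86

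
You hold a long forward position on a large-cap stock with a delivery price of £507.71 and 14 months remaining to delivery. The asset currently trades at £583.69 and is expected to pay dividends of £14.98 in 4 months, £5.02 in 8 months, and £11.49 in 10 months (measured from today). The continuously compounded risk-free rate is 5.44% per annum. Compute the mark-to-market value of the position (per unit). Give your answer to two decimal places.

£76.67

PV(remaining dividends) I = 14.98·e^(−0.0544·4/12) + 5.02·e^(−0.0544·8/12) + 11.49·e^(−0.0544·10/12) = 30.5328
Current forward F = (S − I)·e^(rT) = (583.69 − 30.5328)·e^(0.0544·14/12) = 553.1572 × 1.065524 = 589.4023
Value (long) = (F − K)·e^(−rT) = (589.4023 − 507.71) × 0.938505 = 76.6686
Value = £76.67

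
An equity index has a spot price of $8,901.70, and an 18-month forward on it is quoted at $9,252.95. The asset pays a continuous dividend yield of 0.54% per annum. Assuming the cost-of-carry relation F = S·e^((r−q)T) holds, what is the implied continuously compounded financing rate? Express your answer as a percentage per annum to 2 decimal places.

3.12%

From F = S·e^((r−q)T): (r − q) = ln(F/S)/T
ln(9252.95/8901.70) = ln(1.039459) = 0.038700
(r − q) = 0.038700 / (18/12) = 0.025800
r = ln(F/S)/T + q = 0.025800 + 0.0054 = 0.031200
r = 3.12%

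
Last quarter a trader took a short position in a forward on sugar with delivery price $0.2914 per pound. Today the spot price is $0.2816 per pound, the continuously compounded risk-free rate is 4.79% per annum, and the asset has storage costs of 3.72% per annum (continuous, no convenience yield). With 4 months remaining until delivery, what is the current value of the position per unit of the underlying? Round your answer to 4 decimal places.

Current fair forward for the remaining 4 months: F = S·e^((r + u)·T), (r + u) = 0.0479 + 0.0372 = 0.0851
F = 0.2816 · e^(0.0851 × 4/12) = 0.2816 × 1.028773 = 0.2897
Value of long forward = (F − K)·e^(−rT) = (0.2897 − 0.2914) · e^(−0.0479·4/12)
= -0.0017 × 0.984160 = -0.0017
Short position value = −(long value) = $0.0017

$0.0017 per pound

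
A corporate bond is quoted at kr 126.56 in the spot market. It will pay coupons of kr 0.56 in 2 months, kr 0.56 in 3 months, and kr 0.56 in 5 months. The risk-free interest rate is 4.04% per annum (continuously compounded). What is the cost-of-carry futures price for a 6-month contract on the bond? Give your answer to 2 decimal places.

kr 127.45

PV(coupons) I = 0.56·e^(−0.0404·2/12) + 0.56·e^(−0.0404·3/12) + 0.56·e^(−0.0404·5/12)
I = 0.5562 + 0.5544 + 0.5507 = 1.6613
F = (S − I)·e^(rT) = (126.56 − 1.6613) · e^(0.0404·6/12)
= 124.8987 · e^0.020200 = 124.8987 × 1.020405 = kr 127.45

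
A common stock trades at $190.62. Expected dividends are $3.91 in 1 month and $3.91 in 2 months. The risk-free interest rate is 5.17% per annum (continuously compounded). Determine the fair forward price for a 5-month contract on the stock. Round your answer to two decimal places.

PV(dividends) I = 3.91·e^(−0.0517·1/12) + 3.91·e^(−0.0517·2/12)
I = 3.8932 + 3.8765 = 7.7697
F = (S − I)·e^(rT) = (190.62 − 7.7697) · e^(0.0517·5/12)
= 182.8503 · e^0.021542 = 182.8503 × 1.021776 = $186.83

$186.83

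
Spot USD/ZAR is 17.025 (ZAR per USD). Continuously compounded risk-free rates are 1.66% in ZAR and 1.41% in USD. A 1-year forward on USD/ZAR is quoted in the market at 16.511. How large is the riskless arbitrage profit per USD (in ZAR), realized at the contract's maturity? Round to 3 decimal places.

Fair forward: F* = S·e^(carry·T), with carry = (r_ZAR − r_USD) = 0.0166 − 0.0141 = 0.0025
F* = 17.025 · e^(0.0025 × 1) = 17.025 · e^0.002500 = 17.025 × 1.002503 = 17.0676
Market 16.511 < fair 17.0676: forward underpriced → reverse cash-and-carry (short spot, go long the forward).
At maturity, profit = |F_mkt − F*| = |16.511 − 17.0676| = 0.557 per USD (in ZAR)

0.557 per USD (in ZAR)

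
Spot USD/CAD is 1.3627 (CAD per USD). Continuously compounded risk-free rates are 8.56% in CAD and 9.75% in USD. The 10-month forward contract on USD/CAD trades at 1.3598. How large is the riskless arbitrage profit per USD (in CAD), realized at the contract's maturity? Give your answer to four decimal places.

0.0105 per USD (in CAD)

Fair forward: F* = S·e^(carry·T), with carry = (r_CAD − r_USD) = 0.0856 − 0.0975 = -0.0119
F* = 1.3627 · e^(-0.0119 × 10/12) = 1.3627 · e^-0.009917 = 1.3627 × 0.990132 = 1.3493
Market 1.3598 > fair 1.3493: forward overpriced → cash-and-carry (buy spot, short the forward).
At maturity, profit = |F_mkt − F*| = |1.3598 − 1.3493| = 0.0105 per USD (in CAD)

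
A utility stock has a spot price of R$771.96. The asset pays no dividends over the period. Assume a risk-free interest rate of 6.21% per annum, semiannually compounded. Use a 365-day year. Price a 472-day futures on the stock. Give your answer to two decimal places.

R$835.49

F = S · (1+r/2)^(2T)
= 771.96 × 1.082294
F = R$835.49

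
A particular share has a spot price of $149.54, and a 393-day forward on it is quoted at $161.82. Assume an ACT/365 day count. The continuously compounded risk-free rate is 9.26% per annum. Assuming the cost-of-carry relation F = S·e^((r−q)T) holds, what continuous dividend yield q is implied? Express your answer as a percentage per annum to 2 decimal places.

1.93%

From F = S·e^((r−q)T): (r − q) = ln(F/S)/T
ln(161.82/149.54) = ln(1.082118) = 0.078920
(r − q) = 0.078920 / (393/365) = 0.073297
q = r − ln(F/S)/T = 0.0926 − 0.073297 = 0.019303
q = 1.93%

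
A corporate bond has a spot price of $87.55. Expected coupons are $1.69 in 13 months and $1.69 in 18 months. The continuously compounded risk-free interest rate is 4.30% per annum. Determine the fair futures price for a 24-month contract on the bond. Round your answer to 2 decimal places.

PV(coupons) I = 1.69·e^(−0.0430·13/12) + 1.69·e^(−0.0430·18/12)
I = 1.6131 + 1.5844 = 3.1975
F = (S − I)·e^(rT) = (87.55 − 3.1975) · e^(0.0430·24/12)
= 84.3525 · e^0.086000 = 84.3525 × 1.089806 = $91.93

$91.93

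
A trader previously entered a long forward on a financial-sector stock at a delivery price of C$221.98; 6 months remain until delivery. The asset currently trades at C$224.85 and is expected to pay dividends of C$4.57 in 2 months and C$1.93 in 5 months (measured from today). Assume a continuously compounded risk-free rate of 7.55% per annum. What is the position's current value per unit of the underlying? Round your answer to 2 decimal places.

C$4.71

PV(remaining dividends) I = 4.57·e^(−0.0755·2/12) + 1.93·e^(−0.0755·5/12) = 6.3831
Current forward F = (S − I)·e^(rT) = (224.85 − 6.3831)·e^(0.0755·6/12) = 218.4669 × 1.038472 = 226.8718
Value (long) = (F − K)·e^(−rT) = (226.8718 − 221.98) × 0.962954 = 4.7106
Value = C$4.71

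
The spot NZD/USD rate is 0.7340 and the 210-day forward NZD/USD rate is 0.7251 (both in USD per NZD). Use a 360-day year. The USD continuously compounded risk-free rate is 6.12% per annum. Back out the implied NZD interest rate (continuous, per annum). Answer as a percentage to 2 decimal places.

F = S·e^((r_USD − r_NZD)T) ⇒ r_NZD = r_USD − ln(F/S)/T
ln(0.7251/0.7340) = -0.012199; /(210/360) = -0.020913
r_NZD = 0.0612 + 0.020913 = 0.082113
r_NZD = 8.21%

8.21%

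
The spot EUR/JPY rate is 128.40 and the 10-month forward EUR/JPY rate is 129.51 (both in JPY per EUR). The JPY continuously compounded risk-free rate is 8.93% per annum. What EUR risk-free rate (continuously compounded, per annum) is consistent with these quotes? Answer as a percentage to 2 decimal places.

7.90%

F = S·e^((r_JPY − r_EUR)T) ⇒ r_EUR = r_JPY − ln(F/S)/T
ln(129.51/128.40) = 0.008608; /(10/12) = 0.010330
r_EUR = 0.0893 − 0.010330 = 0.078970
r_EUR = 7.90%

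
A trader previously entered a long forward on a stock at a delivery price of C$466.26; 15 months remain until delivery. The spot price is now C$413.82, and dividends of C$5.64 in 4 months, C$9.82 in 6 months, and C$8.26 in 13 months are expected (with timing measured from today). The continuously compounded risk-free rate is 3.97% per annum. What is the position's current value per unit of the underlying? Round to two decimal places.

PV(remaining dividends) I = 5.64·e^(−0.0397·4/12) + 9.82·e^(−0.0397·6/12) + 8.26·e^(−0.0397·13/12) = 23.1051
Current forward F = (S − I)·e^(rT) = (413.82 − 23.1051)·e^(0.0397·15/12) = 390.7149 × 1.050877 = 410.5933
Value (long) = (F − K)·e^(−rT) = (410.5933 − 466.26) × 0.951586 = -52.9717
Value = -C$52.97

-C$52.97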